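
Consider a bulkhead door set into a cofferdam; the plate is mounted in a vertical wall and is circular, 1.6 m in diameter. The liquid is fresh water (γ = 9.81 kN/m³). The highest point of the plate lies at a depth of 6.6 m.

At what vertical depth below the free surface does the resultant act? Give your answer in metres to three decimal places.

h_p = 7.422 m

γ = 9.81 kN/m³.
The centroid is at the centre, 0.8 m below the top of the plate, so the centroid depth is h_c = 6.6 + 0.8 = 7.4 m.
A = π(0.8)² = 2.01062 m².
Resultant F = γ·h_c·A = 9.81 × 7.4 × 2.01062 = 145.959 kN.
I_c = πr⁴/4 = π × 0.8⁴/4 = 0.321699 m⁴.
Centre of pressure: y_p = y_c + I_c/(y_c·A) = 7.4 + 0.321699/(7.4 × 2.01062) = 7.4 + 0.0216216 = 7.42162 m along the plane.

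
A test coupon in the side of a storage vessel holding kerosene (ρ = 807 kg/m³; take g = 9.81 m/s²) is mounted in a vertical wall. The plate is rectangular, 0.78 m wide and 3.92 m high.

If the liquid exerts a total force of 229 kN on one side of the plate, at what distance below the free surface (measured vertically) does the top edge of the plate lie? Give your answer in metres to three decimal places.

d_top ≈ 7.500 m

γ = ρg = 807 × 9.81 / 1000 = 7.91667 kN/m³.
A = 0.78 × 3.92 = 3.0576 m².
From F = γ·h_c·A, the centroid depth is h_c = 229/(7.91667 × 3.0576) = 9.46046 m.
The centroid lies 3.92/2 = 1.96 m below the top edge, so the top edge sits at h_top = 9.46046 − 1.96 = 7.50046 m below the surface.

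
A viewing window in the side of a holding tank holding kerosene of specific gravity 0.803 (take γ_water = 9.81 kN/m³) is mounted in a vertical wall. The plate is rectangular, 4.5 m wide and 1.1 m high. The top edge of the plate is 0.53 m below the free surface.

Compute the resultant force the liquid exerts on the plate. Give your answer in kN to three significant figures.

F ≈ 42.1 kN

γ = 0.803 × 9.81 = 7.87743 kN/m³.
The centroid lies 1.1/2 = 0.55 m below the top edge, so the centroid depth is h_c = 0.53 + 0.55 = 1.08 m.
A = 4.5 × 1.1 = 4.95 m².
Resultant F = γ·h_c·A = 7.87743 × 1.08 × 4.95 = 42.1127 kN.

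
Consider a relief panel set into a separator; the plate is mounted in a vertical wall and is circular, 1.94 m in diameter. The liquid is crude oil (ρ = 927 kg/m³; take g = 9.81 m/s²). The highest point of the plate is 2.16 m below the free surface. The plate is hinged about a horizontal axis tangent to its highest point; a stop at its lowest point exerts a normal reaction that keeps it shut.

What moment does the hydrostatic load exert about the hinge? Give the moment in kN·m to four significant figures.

M ≈ 87.94 kN·m

γ = ρg = 927 × 9.81 / 1000 = 9.09387 kN/m³.
The centroid is at the centre, 0.97 m below the top of the plate, so the centroid depth is h_c = 2.16 + 0.97 = 3.13 m.
A = π(0.97)² = 2.95592 m².
Resultant F = γ·h_c·A = 9.09387 × 3.13 × 2.95592 = 84.1368 kN.
I_c = πr⁴/4 = π × 0.97⁴/4 = 0.695307 m⁴.
Centre of pressure: y_p = y_c + I_c/(y_c·A) = 3.13 + 0.695307/(3.13 × 2.95592) = 3.13 + 0.0751518 = 3.20515 m along the plane.
The resultant acts 0.97 + 0.0751518 = 1.04515 m (along the plate) below the hinge at the top edge, so the moment about the hinge is M = F × 1.04515 = 84.1368 × 1.04515 = 87.9356 kN·m.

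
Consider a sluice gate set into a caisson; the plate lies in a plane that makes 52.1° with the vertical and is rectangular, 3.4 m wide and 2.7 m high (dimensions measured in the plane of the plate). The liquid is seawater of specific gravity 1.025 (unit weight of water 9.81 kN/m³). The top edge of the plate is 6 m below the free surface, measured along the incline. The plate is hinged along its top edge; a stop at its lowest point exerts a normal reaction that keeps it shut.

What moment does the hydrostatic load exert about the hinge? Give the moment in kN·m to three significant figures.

γ = 1.025 × 9.81 = 10.05525 kN/m³.
The plate makes 52.1° with the vertical, i.e. θ = 90° − 52.1° = 37.9° to the horizontal. Measuring y along the incline from the free-surface line, vertical depth h = y·sinθ with sinθ = 0.614285.
The centroid lies 2.7/2 = 1.35 m below the top edge, so y_c = 6 + 1.35 = 7.35 m and h_c = 7.35 × 0.614285 = 4.51499 m.
A = 3.4 × 2.7 = 9.18 m².
Resultant F = γ·h_c·A = 10.05525 × 4.51499 × 9.18 = 416.766 kN.
I_c = b·h³/12 = 3.4 × 2.7³/12 = 5.57685 m⁴.
Centre of pressure: y_p = y_c + I_c/(y_c·A) = 7.35 + 5.57685/(7.35 × 9.18) = 7.35 + 0.0826531 = 7.43265 m along the plane.
The resultant acts 1.35 + 0.0826531 = 1.43265 m (along the plate) below the hinge at the top edge, so the moment about the hinge is M = F × 1.43265 = 416.766 × 1.43265 = 597.08 kN·m.

M ≈ 597 kN·m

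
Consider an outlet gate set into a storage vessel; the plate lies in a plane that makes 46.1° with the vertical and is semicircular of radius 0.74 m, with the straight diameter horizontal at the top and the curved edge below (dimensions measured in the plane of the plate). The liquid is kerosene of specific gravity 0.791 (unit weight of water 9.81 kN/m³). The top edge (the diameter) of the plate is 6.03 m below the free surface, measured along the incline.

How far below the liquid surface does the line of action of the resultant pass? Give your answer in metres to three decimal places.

h_p = 4.403 m

γ = 0.791 × 9.81 = 7.75971 kN/m³.
The plate makes 46.1° with the vertical, i.e. θ = 90° − 46.1° = 43.9° to the horizontal. Measuring y along the incline from the free-surface line, vertical depth h = y·sinθ with sinθ = 0.693402.
The centroid of a semicircle lies 4r/(3π) = 0.314066 m from the diameter, here below the top edge, so y_c = 6.03 + 0.314066 = 6.34407 m and h_c = 6.34407 × 0.693402 = 4.39899 m.
A = πr²/2 = π × 0.74²/2 = 0.860168 m².
Resultant F = γ·h_c·A = 7.75971 × 4.39899 × 0.860168 = 29.3617 kN.
I_c = (π/8 − 8/(9π))·r⁴ = 0.109757 × 0.74⁴ = 0.0329124 m⁴.
Centre of pressure: y_p = y_c + I_c/(y_c·A) = 6.34407 + 0.0329124/(6.34407 × 0.860168) = 6.34407 + 0.00603126 = 6.3501 m along the plane.
Vertically, h_p = y_p·sinθ = 6.3501 × 0.693402 = 4.40317 m.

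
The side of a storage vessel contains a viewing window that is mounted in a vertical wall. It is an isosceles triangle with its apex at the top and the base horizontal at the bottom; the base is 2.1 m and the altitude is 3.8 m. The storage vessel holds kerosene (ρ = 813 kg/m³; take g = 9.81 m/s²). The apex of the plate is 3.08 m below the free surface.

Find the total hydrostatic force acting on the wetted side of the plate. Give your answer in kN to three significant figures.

F ≈ 179 kN

γ = ρg = 813 × 9.81 / 1000 = 7.97553 kN/m³.
With the apex up, the centroid sits 2h/3 = 2 × 3.8/3 = 2.53333 m below the apex, so the centroid depth is h_c = 3.08 + 2.53333 = 5.61333 m.
A = ½ × 2.1 × 3.8 = 3.99 m².
Resultant F = γ·h_c·A = 7.97553 × 5.61333 × 3.99 = 178.629 kN.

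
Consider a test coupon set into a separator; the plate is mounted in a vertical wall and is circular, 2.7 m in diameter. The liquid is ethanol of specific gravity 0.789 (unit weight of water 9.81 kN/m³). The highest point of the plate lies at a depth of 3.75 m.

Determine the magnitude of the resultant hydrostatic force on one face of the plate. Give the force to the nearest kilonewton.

γ = 0.789 × 9.81 = 7.74009 kN/m³.
The centroid is at the centre, 1.35 m below the top of the plate, so the centroid depth is h_c = 3.75 + 1.35 = 5.1 m.
A = π(1.35)² = 5.72555 m².
Resultant F = γ·h_c·A = 7.74009 × 5.1 × 5.72555 = 226.013 kN.

F ≈ 226 kN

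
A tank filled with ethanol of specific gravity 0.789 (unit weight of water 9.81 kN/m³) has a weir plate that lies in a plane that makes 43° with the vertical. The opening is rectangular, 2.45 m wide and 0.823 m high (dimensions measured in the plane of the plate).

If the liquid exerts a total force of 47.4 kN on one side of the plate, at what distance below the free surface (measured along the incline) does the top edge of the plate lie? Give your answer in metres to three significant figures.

γ = 0.789 × 9.81 = 7.74009 kN/m³.
A = 2.45 × 0.823 = 2.01635 m².
From F = γ·h_c·A, the centroid depth is h_c = 47.4/(7.74009 × 2.01635) = 3.03715 m.
The plate makes 43° with the vertical, i.e. θ = 90° − 43° = 47° to the horizontal. Measuring y along the incline from the free-surface line, vertical depth h = y·sinθ with sinθ = 0.731354.
Along the incline, y_c = h_c/sinθ = 3.03715/0.731354 = 4.15278 m.
The centroid lies 0.823/2 = 0.4115 m below the top edge, so the top edge sits at y_top = 4.15278 − 0.4115 = 3.74128 m along the incline.

y_top ≈ 3.74 m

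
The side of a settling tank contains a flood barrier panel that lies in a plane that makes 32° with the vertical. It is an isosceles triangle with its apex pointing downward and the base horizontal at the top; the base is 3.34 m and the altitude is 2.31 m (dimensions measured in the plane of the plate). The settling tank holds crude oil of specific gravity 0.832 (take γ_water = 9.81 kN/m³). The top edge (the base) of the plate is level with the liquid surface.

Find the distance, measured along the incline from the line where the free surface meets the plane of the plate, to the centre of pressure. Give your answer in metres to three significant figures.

y_p = 1.16 m

γ = 0.832 × 9.81 = 8.16192 kN/m³.
The plate makes 32° with the vertical, i.e. θ = 90° − 32° = 58° to the horizontal. Measuring y along the incline from the free-surface line, vertical depth h = y·sinθ with sinθ = 0.848048.
With the apex down, the centroid sits h/3 = 2.31/3 = 0.77 m below the base (the top edge), so y_c = 0.77 m and h_c = 0.77 × 0.848048 = 0.652997 m.
A = ½ × 3.34 × 2.31 = 3.8577 m².
Resultant F = γ·h_c·A = 8.16192 × 0.652997 × 3.8577 = 20.5604 kN.
I_c = b·h³/36 = 3.34 × 2.31³/36 = 1.14362 m⁴.
Centre of pressure: y_p = y_c + I_c/(y_c·A) = 0.77 + 1.14362/(0.77 × 3.8577) = 0.77 + 0.385002 = 1.155 m along the plane.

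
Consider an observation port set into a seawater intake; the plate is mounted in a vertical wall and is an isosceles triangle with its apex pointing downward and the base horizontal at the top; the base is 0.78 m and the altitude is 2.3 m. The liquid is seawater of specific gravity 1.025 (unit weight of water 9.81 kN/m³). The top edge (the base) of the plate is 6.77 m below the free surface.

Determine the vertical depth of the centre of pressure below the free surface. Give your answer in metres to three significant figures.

h_p = 7.58 m

γ = 1.025 × 9.81 = 10.05525 kN/m³.
With the apex down, the centroid sits h/3 = 2.3/3 = 0.766667 m below the base (the top edge), so the centroid depth is h_c = 6.77 + 0.766667 = 7.53667 m.
A = ½ × 0.78 × 2.3 = 0.897 m².
Resultant F = γ·h_c·A = 10.05525 × 7.53667 × 0.897 = 67.9774 kN.
I_c = b·h³/36 = 0.78 × 2.3³/36 = 0.263618 m⁴.
Centre of pressure: y_p = y_c + I_c/(y_c·A) = 7.53667 + 0.263618/(7.53667 × 0.897) = 7.53667 + 0.0389945 = 7.57566 m along the plane.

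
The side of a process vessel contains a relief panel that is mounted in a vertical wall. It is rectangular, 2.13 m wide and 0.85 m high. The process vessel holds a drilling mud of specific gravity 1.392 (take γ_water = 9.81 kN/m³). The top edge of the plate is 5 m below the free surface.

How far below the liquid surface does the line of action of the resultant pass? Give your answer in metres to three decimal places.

γ = 1.392 × 9.81 = 13.65552 kN/m³.
The centroid lies 0.85/2 = 0.425 m below the top edge, so the centroid depth is h_c = 5 + 0.425 = 5.425 m.
A = 2.13 × 0.85 = 1.8105 m².
Resultant F = γ·h_c·A = 13.65552 × 5.425 × 1.8105 = 134.124 kN.
I_c = b·h³/12 = 2.13 × 0.85³/12 = 0.109007 m⁴.
Centre of pressure: y_p = y_c + I_c/(y_c·A) = 5.425 + 0.109007/(5.425 × 1.8105) = 5.425 + 0.0110983 = 5.4361 m along the plane.

h_p = 5.436 m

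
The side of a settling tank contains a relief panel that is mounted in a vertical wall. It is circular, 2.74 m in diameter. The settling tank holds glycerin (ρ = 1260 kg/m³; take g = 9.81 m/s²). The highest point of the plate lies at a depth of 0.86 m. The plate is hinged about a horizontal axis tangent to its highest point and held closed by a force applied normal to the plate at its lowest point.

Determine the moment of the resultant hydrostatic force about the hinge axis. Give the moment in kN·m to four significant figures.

M ≈ 256.9 kN·m

γ = ρg = 1260 × 9.81 / 1000 = 12.3606 kN/m³.
The centroid is at the centre, 1.37 m below the top of the plate, so the centroid depth is h_c = 0.86 + 1.37 = 2.23 m.
A = π(1.37)² = 5.89646 m².
Resultant F = γ·h_c·A = 12.3606 × 2.23 × 5.89646 = 162.531 kN.
I_c = πr⁴/4 = π × 1.37⁴/4 = 2.76676 m⁴.
Centre of pressure: y_p = y_c + I_c/(y_c·A) = 2.23 + 2.76676/(2.23 × 5.89646) = 2.23 + 0.210414 = 2.44041 m along the plane.
The resultant acts 1.37 + 0.210414 = 1.58041 m (along the plate) below the hinge at the top edge, so the moment about the hinge is M = F × 1.58041 = 162.531 × 1.58041 = 256.866 kN·m.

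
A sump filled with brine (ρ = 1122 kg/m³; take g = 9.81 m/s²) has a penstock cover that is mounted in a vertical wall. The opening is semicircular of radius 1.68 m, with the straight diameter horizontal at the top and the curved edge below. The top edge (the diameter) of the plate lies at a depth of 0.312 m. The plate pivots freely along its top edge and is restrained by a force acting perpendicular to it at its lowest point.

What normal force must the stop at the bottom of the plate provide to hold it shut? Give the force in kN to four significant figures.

γ = ρg = 1122 × 9.81 / 1000 = 11.00682 kN/m³.
The centroid of a semicircle lies 4r/(3π) = 0.713014 m from the diameter, here below the top edge, so the centroid depth is h_c = 0.312 + 0.713014 = 1.02501 m.
A = πr²/2 = π × 1.68²/2 = 4.43342 m².
Resultant F = γ·h_c·A = 11.00682 × 1.02501 × 4.43342 = 50.0183 kN.
I_c = (π/8 − 8/(9π))·r⁴ = 0.109757 × 1.68⁴ = 0.874318 m⁴.
Centre of pressure: y_p = y_c + I_c/(y_c·A) = 1.02501 + 0.874318/(1.02501 × 4.43342) = 1.02501 + 0.192399 = 1.21741 m along the plane.
The resultant acts 0.713014 + 0.192399 = 0.905413 m (along the plate) below the hinge at the top edge, so the moment about the hinge is M = F × 0.905413 = 50.0183 × 0.905413 = 45.2872 kN·m.
A normal force at the bottom, 1.68 m from the hinge, must supply this moment: P = 45.2872/1.68 = 26.9567 kN.

P ≈ 26.96 kN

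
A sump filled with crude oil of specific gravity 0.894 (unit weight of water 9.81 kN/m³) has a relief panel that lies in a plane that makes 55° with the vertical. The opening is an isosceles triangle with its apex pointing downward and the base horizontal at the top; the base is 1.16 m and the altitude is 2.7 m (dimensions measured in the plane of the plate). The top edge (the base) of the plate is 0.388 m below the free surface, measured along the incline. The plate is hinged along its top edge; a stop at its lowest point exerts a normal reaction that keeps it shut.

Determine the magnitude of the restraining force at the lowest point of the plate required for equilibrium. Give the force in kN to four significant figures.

γ = 0.894 × 9.81 = 8.77014 kN/m³.
The plate makes 55° with the vertical, i.e. θ = 90° − 55° = 35° to the horizontal. Measuring y along the incline from the free-surface line, vertical depth h = y·sinθ with sinθ = 0.573576.
With the apex down, the centroid sits h/3 = 2.7/3 = 0.9 m below the base (the top edge), so y_c = 0.388 + 0.9 = 1.288 m and h_c = 1.288 × 0.573576 = 0.738766 m.
A = ½ × 1.16 × 2.7 = 1.566 m².
Resultant F = γ·h_c·A = 8.77014 × 0.738766 × 1.566 = 10.1462 kN.
I_c = b·h³/36 = 1.16 × 2.7³/36 = 0.63423 m⁴.
Centre of pressure: y_p = y_c + I_c/(y_c·A) = 1.288 + 0.63423/(1.288 × 1.566) = 1.288 + 0.314441 = 1.60244 m along the plane.
The resultant acts 0.9 + 0.314441 = 1.21444 m (along the plate) below the hinge at the top edge, so the moment about the hinge is M = F × 1.21444 = 10.1462 × 1.21444 = 12.322 kN·m.
A normal force at the bottom, 2.7 m from the hinge, must supply this moment: P = 12.322/2.7 = 4.5637 kN.

P ≈ 4.564 kN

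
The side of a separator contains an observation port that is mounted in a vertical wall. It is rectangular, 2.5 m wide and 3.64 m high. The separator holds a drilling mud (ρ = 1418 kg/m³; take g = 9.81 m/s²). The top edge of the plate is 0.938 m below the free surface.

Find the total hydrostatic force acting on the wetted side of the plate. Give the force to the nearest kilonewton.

γ = ρg = 1418 × 9.81 / 1000 = 13.91058 kN/m³.
The centroid lies 3.64/2 = 1.82 m below the top edge, so the centroid depth is h_c = 0.938 + 1.82 = 2.758 m.
A = 2.5 × 3.64 = 9.1 m².
Resultant F = γ·h_c·A = 13.91058 × 2.758 × 9.1 = 349.125 kN.

F ≈ 349 kN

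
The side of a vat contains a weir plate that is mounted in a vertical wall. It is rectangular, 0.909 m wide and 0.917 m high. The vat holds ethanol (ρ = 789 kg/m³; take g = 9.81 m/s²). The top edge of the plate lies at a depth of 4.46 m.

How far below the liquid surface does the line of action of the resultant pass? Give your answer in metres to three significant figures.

h_p = 4.93 m

γ = ρg = 789 × 9.81 / 1000 = 7.74009 kN/m³.
The centroid lies 0.917/2 = 0.4585 m below the top edge, so the centroid depth is h_c = 4.46 + 0.4585 = 4.9185 m.
A = 0.909 × 0.917 = 0.833553 m².
Resultant F = γ·h_c·A = 7.74009 × 4.9185 × 0.833553 = 31.7331 kN.
I_c = b·h³/12 = 0.909 × 0.917³/12 = 0.0584105 m⁴.
Centre of pressure: y_p = y_c + I_c/(y_c·A) = 4.9185 + 0.0584105/(4.9185 × 0.833553) = 4.9185 + 0.0142471 = 4.93275 m along the plane.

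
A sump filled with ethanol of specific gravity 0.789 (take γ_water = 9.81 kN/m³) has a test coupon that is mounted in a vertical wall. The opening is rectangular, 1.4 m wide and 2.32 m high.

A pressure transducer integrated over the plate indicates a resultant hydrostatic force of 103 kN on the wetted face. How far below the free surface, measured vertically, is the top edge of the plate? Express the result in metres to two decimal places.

d_top ≈ 2.94 m

γ = 0.789 × 9.81 = 7.74009 kN/m³.
A = 1.4 × 2.32 = 3.248 m².
From F = γ·h_c·A, the centroid depth is h_c = 103/(7.74009 × 3.248) = 4.09709 m.
The centroid lies 2.32/2 = 1.16 m below the top edge, so the top edge sits at h_top = 4.09709 − 1.16 = 2.93709 m below the surface.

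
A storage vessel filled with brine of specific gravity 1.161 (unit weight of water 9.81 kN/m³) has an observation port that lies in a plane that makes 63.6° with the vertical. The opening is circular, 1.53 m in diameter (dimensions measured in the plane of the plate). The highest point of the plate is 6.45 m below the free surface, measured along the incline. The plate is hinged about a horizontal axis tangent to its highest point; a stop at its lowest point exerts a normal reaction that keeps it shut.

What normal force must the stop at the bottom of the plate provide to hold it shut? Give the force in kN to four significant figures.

γ = 1.161 × 9.81 = 11.38941 kN/m³.
The plate makes 63.6° with the vertical, i.e. θ = 90° − 63.6° = 26.4° to the horizontal. Measuring y along the incline from the free-surface line, vertical depth h = y·sinθ with sinθ = 0.444635.
The centroid is at the centre, 0.765 m below the top of the plate, so y_c = 6.45 + 0.765 = 7.215 m and h_c = 7.215 × 0.444635 = 3.20804 m.
A = π(0.765)² = 1.83854 m².
Resultant F = γ·h_c·A = 11.38941 × 3.20804 × 1.83854 = 67.176 kN.
I_c = πr⁴/4 = π × 0.765⁴/4 = 0.26899 m⁴.
Centre of pressure: y_p = y_c + I_c/(y_c·A) = 7.215 + 0.26899/(7.215 × 1.83854) = 7.215 + 0.0202781 = 7.23528 m along the plane.
The resultant acts 0.765 + 0.0202781 = 0.785278 m (along the plate) below the hinge at the top edge, so the moment about the hinge is M = F × 0.785278 = 67.176 × 0.785278 = 52.7518 kN·m.
A normal force at the bottom, 1.53 m from the hinge, must supply this moment: P = 52.7518/1.53 = 34.4783 kN.

P ≈ 34.48 kN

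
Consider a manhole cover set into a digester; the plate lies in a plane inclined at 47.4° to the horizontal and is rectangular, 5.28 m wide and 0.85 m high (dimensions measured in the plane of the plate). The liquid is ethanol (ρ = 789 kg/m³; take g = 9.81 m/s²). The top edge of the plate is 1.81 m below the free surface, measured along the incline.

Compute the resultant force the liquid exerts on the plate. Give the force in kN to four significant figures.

F ≈ 57.15 kN

γ = ρg = 789 × 9.81 / 1000 = 7.74009 kN/m³.
Let θ = 47.4° be the plate's angle to the horizontal; measure y along the incline from where the plane meets the free surface. Vertical depth h = y·sinθ with sinθ = 0.736097.
The centroid lies 0.85/2 = 0.425 m below the top edge, so y_c = 1.81 + 0.425 = 2.235 m and h_c = 2.235 × 0.736097 = 1.64518 m.
A = 5.28 × 0.85 = 4.488 m².
Resultant F = γ·h_c·A = 7.74009 × 1.64518 × 4.488 = 57.1495 kN.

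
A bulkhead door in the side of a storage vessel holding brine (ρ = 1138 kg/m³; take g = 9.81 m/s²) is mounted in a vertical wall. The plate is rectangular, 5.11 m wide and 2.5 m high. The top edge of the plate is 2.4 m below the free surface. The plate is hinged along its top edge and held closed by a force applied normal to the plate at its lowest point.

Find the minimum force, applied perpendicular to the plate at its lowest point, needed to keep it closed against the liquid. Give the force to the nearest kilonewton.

P ≈ 290 kN

γ = ρg = 1138 × 9.81 / 1000 = 11.16378 kN/m³.
The centroid lies 2.5/2 = 1.25 m below the top edge, so the centroid depth is h_c = 2.4 + 1.25 = 3.65 m.
A = 5.11 × 2.5 = 12.775 m².
Resultant F = γ·h_c·A = 11.16378 × 3.65 × 12.775 = 520.553 kN.
I_c = b·h³/12 = 5.11 × 2.5³/12 = 6.65365 m⁴.
Centre of pressure: y_p = y_c + I_c/(y_c·A) = 3.65 + 6.65365/(3.65 × 12.775) = 3.65 + 0.142694 = 3.79269 m along the plane.
The resultant acts 1.25 + 0.142694 = 1.39269 m (along the plate) below the hinge at the top edge, so the moment about the hinge is M = F × 1.39269 = 520.553 × 1.39269 = 724.969 kN·m.
A normal force at the bottom, 2.5 m from the hinge, must supply this moment: P = 724.969/2.5 = 289.988 kN.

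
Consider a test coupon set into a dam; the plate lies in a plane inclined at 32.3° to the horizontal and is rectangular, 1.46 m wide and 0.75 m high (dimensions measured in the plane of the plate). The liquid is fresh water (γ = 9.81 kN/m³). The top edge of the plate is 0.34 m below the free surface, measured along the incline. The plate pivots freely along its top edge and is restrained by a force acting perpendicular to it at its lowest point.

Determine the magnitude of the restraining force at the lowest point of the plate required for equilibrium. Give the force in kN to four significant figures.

P ≈ 2.411 kN

γ = 9.81 kN/m³.
Let θ = 32.3° be the plate's angle to the horizontal; measure y along the incline from where the plane meets the free surface. Vertical depth h = y·sinθ with sinθ = 0.534352.
The centroid lies 0.75/2 = 0.375 m below the top edge, so y_c = 0.34 + 0.375 = 0.715 m and h_c = 0.715 × 0.534352 = 0.382062 m.
A = 1.46 × 0.75 = 1.095 m².
Resultant F = γ·h_c·A = 9.81 × 0.382062 × 1.095 = 4.10409 kN.
I_c = b·h³/12 = 1.46 × 0.75³/12 = 0.0513281 m⁴.
Centre of pressure: y_p = y_c + I_c/(y_c·A) = 0.715 + 0.0513281/(0.715 × 1.095) = 0.715 + 0.0655594 = 0.780559 m along the plane.
The resultant acts 0.375 + 0.0655594 = 0.440559 m (along the plate) below the hinge at the top edge, so the moment about the hinge is M = F × 0.440559 = 4.10409 × 0.440559 = 1.80809 kN·m.
A normal force at the bottom, 0.75 m from the hinge, must supply this moment: P = 1.80809/0.75 = 2.41079 kN.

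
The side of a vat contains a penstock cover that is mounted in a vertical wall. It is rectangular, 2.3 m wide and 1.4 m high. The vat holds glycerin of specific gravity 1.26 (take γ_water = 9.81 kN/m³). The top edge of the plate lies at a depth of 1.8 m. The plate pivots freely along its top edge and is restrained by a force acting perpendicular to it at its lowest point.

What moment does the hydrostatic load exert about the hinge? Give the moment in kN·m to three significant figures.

γ = 1.26 × 9.81 = 12.3606 kN/m³.
The centroid lies 1.4/2 = 0.7 m below the top edge, so the centroid depth is h_c = 1.8 + 0.7 = 2.5 m.
A = 2.3 × 1.4 = 3.22 m².
Resultant F = γ·h_c·A = 12.3606 × 2.5 × 3.22 = 99.5028 kN.
I_c = b·h³/12 = 2.3 × 1.4³/12 = 0.525933 m⁴.
Centre of pressure: y_p = y_c + I_c/(y_c·A) = 2.5 + 0.525933/(2.5 × 3.22) = 2.5 + 0.0653333 = 2.56533 m along the plane.
The resultant acts 0.7 + 0.0653333 = 0.765333 m (along the plate) below the hinge at the top edge, so the moment about the hinge is M = F × 0.765333 = 99.5028 × 0.765333 = 76.1528 kN·m.

M ≈ 76.2 kN·m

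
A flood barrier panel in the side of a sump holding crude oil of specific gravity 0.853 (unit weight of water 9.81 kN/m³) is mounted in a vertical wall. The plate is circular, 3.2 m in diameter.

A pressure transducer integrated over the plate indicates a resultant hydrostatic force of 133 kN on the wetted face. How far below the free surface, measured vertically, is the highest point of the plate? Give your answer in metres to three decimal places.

d_top ≈ 0.376 m

γ = 0.853 × 9.81 = 8.36793 kN/m³.
A = π(1.6)² = 8.04248 m².
From F = γ·h_c·A, the centroid depth is h_c = 133/(8.36793 × 8.04248) = 1.97626 m.
The centroid is at the centre, 1.6 m below the top of the plate, so the highest point sits at h_top = 1.97626 − 1.6 = 0.37626 m below the surface.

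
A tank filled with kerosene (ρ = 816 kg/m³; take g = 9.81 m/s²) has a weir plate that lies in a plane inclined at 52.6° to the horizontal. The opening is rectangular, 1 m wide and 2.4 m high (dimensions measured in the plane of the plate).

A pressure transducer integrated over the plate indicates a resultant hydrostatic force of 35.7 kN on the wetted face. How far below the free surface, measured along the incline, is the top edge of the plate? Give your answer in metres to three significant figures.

y_top ≈ 1.14 m

γ = ρg = 816 × 9.81 / 1000 = 8.00496 kN/m³.
A = 1 × 2.4 = 2.4 m².
From F = γ·h_c·A, the centroid depth is h_c = 35.7/(8.00496 × 2.4) = 1.85822 m.
Let θ = 52.6° be the plate's angle to the horizontal; measure y along the incline from where the plane meets the free surface. Vertical depth h = y·sinθ with sinθ = 0.794415.
Along the incline, y_c = h_c/sinθ = 1.85822/0.794415 = 2.3391 m.
The centroid lies 2.4/2 = 1.2 m below the top edge, so the top edge sits at y_top = 2.3391 − 1.2 = 1.1391 m along the incline.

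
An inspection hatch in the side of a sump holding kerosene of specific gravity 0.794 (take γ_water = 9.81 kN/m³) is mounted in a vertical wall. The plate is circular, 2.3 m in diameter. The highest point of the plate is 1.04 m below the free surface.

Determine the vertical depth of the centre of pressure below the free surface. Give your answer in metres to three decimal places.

h_p = 2.341 m

γ = 0.794 × 9.81 = 7.78914 kN/m³.
The centroid is at the centre, 1.15 m below the top of the plate, so the centroid depth is h_c = 1.04 + 1.15 = 2.19 m.
A = π(1.15)² = 4.15476 m².
Resultant F = γ·h_c·A = 7.78914 × 2.19 × 4.15476 = 70.8728 kN.
I_c = πr⁴/4 = π × 1.15⁴/4 = 1.37367 m⁴.
Centre of pressure: y_p = y_c + I_c/(y_c·A) = 2.19 + 1.37367/(2.19 × 4.15476) = 2.19 + 0.150971 = 2.34097 m along the plane.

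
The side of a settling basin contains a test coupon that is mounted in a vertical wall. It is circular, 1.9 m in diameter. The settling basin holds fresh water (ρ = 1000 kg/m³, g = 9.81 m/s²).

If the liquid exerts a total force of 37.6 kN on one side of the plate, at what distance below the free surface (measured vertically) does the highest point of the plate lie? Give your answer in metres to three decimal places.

γ = ρg = 1000 × 9.81 = 9810 N/m³ = 9.81 kN/m³.
A = π(0.95)² = 2.83529 m².
From F = γ·h_c·A, the centroid depth is h_c = 37.6/(9.81 × 2.83529) = 1.35183 m.
The centroid is at the centre, 0.95 m below the top of the plate, so the highest point sits at h_top = 1.35183 − 0.95 = 0.40183 m below the surface.

d_top ≈ 0.402 m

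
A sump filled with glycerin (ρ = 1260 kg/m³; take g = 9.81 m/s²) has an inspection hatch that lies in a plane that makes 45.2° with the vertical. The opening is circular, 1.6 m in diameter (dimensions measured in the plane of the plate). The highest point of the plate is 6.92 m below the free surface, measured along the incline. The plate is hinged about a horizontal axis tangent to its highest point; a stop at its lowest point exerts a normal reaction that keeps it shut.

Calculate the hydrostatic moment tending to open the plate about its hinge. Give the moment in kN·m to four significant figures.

M ≈ 111.0 kN·m

γ = ρg = 1260 × 9.81 / 1000 = 12.3606 kN/m³.
The plate makes 45.2° with the vertical, i.e. θ = 90° − 45.2° = 44.8° to the horizontal. Measuring y along the incline from the free-surface line, vertical depth h = y·sinθ with sinθ = 0.704634.
The centroid is at the centre, 0.8 m below the top of the plate, so y_c = 6.92 + 0.8 = 7.72 m and h_c = 7.72 × 0.704634 = 5.43977 m.
A = π(0.8)² = 2.01062 m².
Resultant F = γ·h_c·A = 12.3606 × 5.43977 × 2.01062 = 135.192 kN.
I_c = πr⁴/4 = π × 0.8⁴/4 = 0.321699 m⁴.
Centre of pressure: y_p = y_c + I_c/(y_c·A) = 7.72 + 0.321699/(7.72 × 2.01062) = 7.72 + 0.0207254 = 7.74073 m along the plane.
The resultant acts 0.8 + 0.0207254 = 0.820725 m (along the plate) below the hinge at the top edge, so the moment about the hinge is M = F × 0.820725 = 135.192 × 0.820725 = 110.955 kN·m.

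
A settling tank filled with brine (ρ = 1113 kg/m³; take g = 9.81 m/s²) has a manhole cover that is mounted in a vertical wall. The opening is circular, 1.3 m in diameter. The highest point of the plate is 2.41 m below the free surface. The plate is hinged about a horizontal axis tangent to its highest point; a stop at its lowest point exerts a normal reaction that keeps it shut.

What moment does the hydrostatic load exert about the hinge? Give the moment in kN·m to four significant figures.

M ≈ 30.36 kN·m

γ = ρg = 1113 × 9.81 / 1000 = 10.91853 kN/m³.
The centroid is at the centre, 0.65 m below the top of the plate, so the centroid depth is h_c = 2.41 + 0.65 = 3.06 m.
A = π(0.65)² = 1.32732 m².
Resultant F = γ·h_c·A = 10.91853 × 3.06 × 1.32732 = 44.3467 kN.
I_c = πr⁴/4 = π × 0.65⁴/4 = 0.140198 m⁴.
Centre of pressure: y_p = y_c + I_c/(y_c·A) = 3.06 + 0.140198/(3.06 × 1.32732) = 3.06 + 0.0345179 = 3.09452 m along the plane.
The resultant acts 0.65 + 0.0345179 = 0.684518 m (along the plate) below the hinge at the top edge, so the moment about the hinge is M = F × 0.684518 = 44.3467 × 0.684518 = 30.3561 kN·m.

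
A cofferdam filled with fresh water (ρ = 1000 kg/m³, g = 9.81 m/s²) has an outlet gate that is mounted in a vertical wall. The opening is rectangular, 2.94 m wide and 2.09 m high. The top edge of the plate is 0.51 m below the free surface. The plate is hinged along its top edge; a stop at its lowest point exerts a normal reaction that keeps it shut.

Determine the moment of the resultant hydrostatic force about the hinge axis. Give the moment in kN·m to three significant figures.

M ≈ 120 kN·m

γ = ρg = 1000 × 9.81 = 9810 N/m³ = 9.81 kN/m³.
The centroid lies 2.09/2 = 1.045 m below the top edge, so the centroid depth is h_c = 0.51 + 1.045 = 1.555 m.
A = 2.94 × 2.09 = 6.1446 m².
Resultant F = γ·h_c·A = 9.81 × 1.555 × 6.1446 = 93.7331 kN.
I_c = b·h³/12 = 2.94 × 2.09³/12 = 2.23669 m⁴.
Centre of pressure: y_p = y_c + I_c/(y_c·A) = 1.555 + 2.23669/(1.555 × 6.1446) = 1.555 + 0.234089 = 1.78909 m along the plane.
The resultant acts 1.045 + 0.234089 = 1.27909 m (along the plate) below the hinge at the top edge, so the moment about the hinge is M = F × 1.27909 = 93.7331 × 1.27909 = 119.893 kN·m.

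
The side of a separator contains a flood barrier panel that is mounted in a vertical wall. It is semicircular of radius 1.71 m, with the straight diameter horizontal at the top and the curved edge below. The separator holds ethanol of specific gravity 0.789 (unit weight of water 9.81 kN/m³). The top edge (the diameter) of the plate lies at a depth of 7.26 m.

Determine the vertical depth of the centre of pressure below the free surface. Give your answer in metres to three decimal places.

h_p = 8.011 m

γ = 0.789 × 9.81 = 7.74009 kN/m³.
The centroid of a semicircle lies 4r/(3π) = 0.725747 m from the diameter, here below the top edge, so the centroid depth is h_c = 7.26 + 0.725747 = 7.98575 m.
A = πr²/2 = π × 1.71²/2 = 4.59317 m².
Resultant F = γ·h_c·A = 7.74009 × 7.98575 × 4.59317 = 283.906 kN.
I_c = (π/8 − 8/(9π))·r⁴ = 0.109757 × 1.71⁴ = 0.938462 m⁴.
Centre of pressure: y_p = y_c + I_c/(y_c·A) = 7.98575 + 0.938462/(7.98575 × 4.59317) = 7.98575 + 0.0255852 = 8.01134 m along the plane.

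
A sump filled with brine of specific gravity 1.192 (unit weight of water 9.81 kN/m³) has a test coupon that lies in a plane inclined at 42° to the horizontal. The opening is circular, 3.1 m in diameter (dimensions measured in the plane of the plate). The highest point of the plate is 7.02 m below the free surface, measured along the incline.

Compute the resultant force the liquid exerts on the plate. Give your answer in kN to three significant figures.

γ = 1.192 × 9.81 = 11.69352 kN/m³.
Let θ = 42° be the plate's angle to the horizontal; measure y along the incline from where the plane meets the free surface. Vertical depth h = y·sinθ with sinθ = 0.669131.
The centroid is at the centre, 1.55 m below the top of the plate, so y_c = 7.02 + 1.55 = 8.57 m and h_c = 8.57 × 0.669131 = 5.73445 m.
A = π(1.55)² = 7.54768 m².
Resultant F = γ·h_c·A = 11.69352 × 5.73445 × 7.54768 = 506.117 kN.

F ≈ 506 kN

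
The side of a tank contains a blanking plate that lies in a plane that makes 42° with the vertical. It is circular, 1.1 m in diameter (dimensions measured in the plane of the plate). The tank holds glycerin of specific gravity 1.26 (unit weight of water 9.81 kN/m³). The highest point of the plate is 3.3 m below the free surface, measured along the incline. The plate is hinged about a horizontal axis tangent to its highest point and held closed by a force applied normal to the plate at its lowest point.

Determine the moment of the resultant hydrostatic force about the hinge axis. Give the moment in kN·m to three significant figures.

γ = 1.26 × 9.81 = 12.3606 kN/m³.
The plate makes 42° with the vertical, i.e. θ = 90° − 42° = 48° to the horizontal. Measuring y along the incline from the free-surface line, vertical depth h = y·sinθ with sinθ = 0.743145.
The centroid is at the centre, 0.55 m below the top of the plate, so y_c = 3.3 + 0.55 = 3.85 m and h_c = 3.85 × 0.743145 = 2.86111 m.
A = π(0.55)² = 0.950332 m².
Resultant F = γ·h_c·A = 12.3606 × 2.86111 × 0.950332 = 33.6085 kN.
I_c = πr⁴/4 = π × 0.55⁴/4 = 0.0718688 m⁴.
Centre of pressure: y_p = y_c + I_c/(y_c·A) = 3.85 + 0.0718688/(3.85 × 0.950332) = 3.85 + 0.0196428 = 3.86964 m along the plane.
The resultant acts 0.55 + 0.0196428 = 0.569643 m (along the plate) below the hinge at the top edge, so the moment about the hinge is M = F × 0.569643 = 33.6085 × 0.569643 = 19.1448 kN·m.

M ≈ 19.1 kN·m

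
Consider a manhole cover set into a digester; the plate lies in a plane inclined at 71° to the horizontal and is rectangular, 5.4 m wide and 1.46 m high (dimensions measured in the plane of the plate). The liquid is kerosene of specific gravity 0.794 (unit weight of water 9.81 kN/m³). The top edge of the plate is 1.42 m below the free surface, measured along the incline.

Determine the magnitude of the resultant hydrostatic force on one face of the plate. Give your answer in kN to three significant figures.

γ = 0.794 × 9.81 = 7.78914 kN/m³.
Let θ = 71° be the plate's angle to the horizontal; measure y along the incline from where the plane meets the free surface. Vertical depth h = y·sinθ with sinθ = 0.945519.
The centroid lies 1.46/2 = 0.73 m below the top edge, so y_c = 1.42 + 0.73 = 2.15 m and h_c = 2.15 × 0.945519 = 2.03287 m.
A = 5.4 × 1.46 = 7.884 m².
Resultant F = γ·h_c·A = 7.78914 × 2.03287 × 7.884 = 124.838 kN.

F ≈ 125 kN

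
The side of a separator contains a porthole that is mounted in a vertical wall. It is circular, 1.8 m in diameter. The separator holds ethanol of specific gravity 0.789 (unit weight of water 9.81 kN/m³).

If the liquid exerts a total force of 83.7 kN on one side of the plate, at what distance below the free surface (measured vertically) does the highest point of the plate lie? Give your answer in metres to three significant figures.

γ = 0.789 × 9.81 = 7.74009 kN/m³.
A = π(0.9)² = 2.54469 m².
From F = γ·h_c·A, the centroid depth is h_c = 83.7/(7.74009 × 2.54469) = 4.24957 m.
The centroid is at the centre, 0.9 m below the top of the plate, so the highest point sits at h_top = 4.24957 − 0.9 = 3.34957 m below the surface.

d_top ≈ 3.35 m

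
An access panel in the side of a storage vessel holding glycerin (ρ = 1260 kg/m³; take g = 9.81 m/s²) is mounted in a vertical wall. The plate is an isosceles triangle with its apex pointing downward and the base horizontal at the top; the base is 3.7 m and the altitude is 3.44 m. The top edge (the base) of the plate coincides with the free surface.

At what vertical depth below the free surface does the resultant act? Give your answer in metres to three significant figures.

γ = ρg = 1260 × 9.81 / 1000 = 12.3606 kN/m³.
With the apex down, the centroid sits h/3 = 3.44/3 = 1.14667 m below the base (the top edge), so the centroid depth is h_c = 1.14667 m.
A = ½ × 3.7 × 3.44 = 6.364 m².
Resultant F = γ·h_c·A = 12.3606 × 1.14667 × 6.364 = 90.2003 kN.
I_c = b·h³/36 = 3.7 × 3.44³/36 = 4.18384 m⁴.
Centre of pressure: y_p = y_c + I_c/(y_c·A) = 1.14667 + 4.18384/(1.14667 × 6.364) = 1.14667 + 0.573332 = 1.72 m along the plane.

h_p = 1.72 m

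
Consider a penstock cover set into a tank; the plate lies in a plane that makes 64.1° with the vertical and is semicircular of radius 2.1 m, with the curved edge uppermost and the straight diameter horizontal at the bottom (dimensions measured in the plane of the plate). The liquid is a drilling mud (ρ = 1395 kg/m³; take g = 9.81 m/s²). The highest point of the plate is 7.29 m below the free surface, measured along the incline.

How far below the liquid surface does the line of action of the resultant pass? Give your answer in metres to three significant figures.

h_p = 3.73 m

γ = ρg = 1395 × 9.81 / 1000 = 13.68495 kN/m³.
The plate makes 64.1° with the vertical, i.e. θ = 90° − 64.1° = 25.9° to the horizontal. Measuring y along the incline from the free-surface line, vertical depth h = y·sinθ with sinθ = 0.436802.
The centroid lies 4r/(3π) = 0.891268 m above the diameter, so r − 4r/(3π) = 2.1 − 0.891268 = 1.20873 m below the topmost point, so y_c = 7.29 + 1.20873 = 8.49873 m and h_c = 8.49873 × 0.436802 = 3.71226 m.
A = πr²/2 = π × 2.1²/2 = 6.92721 m².
Resultant F = γ·h_c·A = 13.68495 × 3.71226 × 6.92721 = 351.917 kN.
I_c = (π/8 − 8/(9π))·r⁴ = 0.109757 × 2.1⁴ = 2.13457 m⁴.
Centre of pressure: y_p = y_c + I_c/(y_c·A) = 8.49873 + 2.13457/(8.49873 × 6.92721) = 8.49873 + 0.0362575 = 8.53499 m along the plane.
Vertically, h_p = y_p·sinθ = 8.53499 × 0.436802 = 3.7281 m.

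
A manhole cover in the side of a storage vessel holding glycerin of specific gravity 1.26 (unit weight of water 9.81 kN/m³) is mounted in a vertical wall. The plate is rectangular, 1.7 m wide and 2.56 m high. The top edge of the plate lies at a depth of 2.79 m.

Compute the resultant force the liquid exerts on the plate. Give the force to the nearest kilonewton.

γ = 1.26 × 9.81 = 12.3606 kN/m³.
The centroid lies 2.56/2 = 1.28 m below the top edge, so the centroid depth is h_c = 2.79 + 1.28 = 4.07 m.
A = 1.7 × 2.56 = 4.352 m².
Resultant F = γ·h_c·A = 12.3606 × 4.07 × 4.352 = 218.939 kN.

F ≈ 219 kN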